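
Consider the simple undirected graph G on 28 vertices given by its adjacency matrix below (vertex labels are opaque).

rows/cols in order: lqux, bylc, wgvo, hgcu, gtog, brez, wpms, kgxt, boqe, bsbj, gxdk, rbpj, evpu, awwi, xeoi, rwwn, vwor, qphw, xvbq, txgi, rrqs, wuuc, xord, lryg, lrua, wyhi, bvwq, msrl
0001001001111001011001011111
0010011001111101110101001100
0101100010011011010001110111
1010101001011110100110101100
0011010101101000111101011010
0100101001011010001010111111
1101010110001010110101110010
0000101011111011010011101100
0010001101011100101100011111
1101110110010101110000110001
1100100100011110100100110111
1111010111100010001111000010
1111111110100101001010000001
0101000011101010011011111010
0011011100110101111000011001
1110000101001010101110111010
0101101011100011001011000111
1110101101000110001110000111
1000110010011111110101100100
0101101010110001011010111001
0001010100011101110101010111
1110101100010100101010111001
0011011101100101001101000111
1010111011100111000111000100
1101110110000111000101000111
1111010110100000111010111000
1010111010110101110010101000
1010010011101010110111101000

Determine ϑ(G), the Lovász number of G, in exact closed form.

N(gtog) = {wgvo, hgcu, brez, kgxt, bsbj, gxdk, evpu, vwor, qphw, xvbq, txgi, wuuc, lryg, lrua, bvwq}, |N(gtog)| = 15.
N(wpms) = {lqux, bylc, hgcu, brez, kgxt, boqe, evpu, xeoi, vwor, qphw, txgi, wuuc, xord, lryg, bvwq}, |N(wpms)| = 15.
Vertex lryg has 15 neighbors: lqux, wgvo, gtog, brez, wpms, boqe, bsbj, gxdk, awwi, xeoi, rwwn, txgi, rrqs, wuuc, wyhi.
deg(wyhi) = 15; N(wyhi) = {lqux, bylc, wgvo, hgcu, brez, kgxt, boqe, gxdk, vwor, qphw, xvbq, rrqs, xord, lryg, lrua}.
deg(v) = 15 for all v (|V|=28); Kneser-type, 2-subsets of [8].
A has 3 distinct eigenvalues ≈ [15.0, 1.0, -5.0].
ϑ = −N·λ_min/(λ_max−λ_min) = −28·(-5)/(15−(-5)) = 7.
≈ 7.0000 (to 4 d.p.).

7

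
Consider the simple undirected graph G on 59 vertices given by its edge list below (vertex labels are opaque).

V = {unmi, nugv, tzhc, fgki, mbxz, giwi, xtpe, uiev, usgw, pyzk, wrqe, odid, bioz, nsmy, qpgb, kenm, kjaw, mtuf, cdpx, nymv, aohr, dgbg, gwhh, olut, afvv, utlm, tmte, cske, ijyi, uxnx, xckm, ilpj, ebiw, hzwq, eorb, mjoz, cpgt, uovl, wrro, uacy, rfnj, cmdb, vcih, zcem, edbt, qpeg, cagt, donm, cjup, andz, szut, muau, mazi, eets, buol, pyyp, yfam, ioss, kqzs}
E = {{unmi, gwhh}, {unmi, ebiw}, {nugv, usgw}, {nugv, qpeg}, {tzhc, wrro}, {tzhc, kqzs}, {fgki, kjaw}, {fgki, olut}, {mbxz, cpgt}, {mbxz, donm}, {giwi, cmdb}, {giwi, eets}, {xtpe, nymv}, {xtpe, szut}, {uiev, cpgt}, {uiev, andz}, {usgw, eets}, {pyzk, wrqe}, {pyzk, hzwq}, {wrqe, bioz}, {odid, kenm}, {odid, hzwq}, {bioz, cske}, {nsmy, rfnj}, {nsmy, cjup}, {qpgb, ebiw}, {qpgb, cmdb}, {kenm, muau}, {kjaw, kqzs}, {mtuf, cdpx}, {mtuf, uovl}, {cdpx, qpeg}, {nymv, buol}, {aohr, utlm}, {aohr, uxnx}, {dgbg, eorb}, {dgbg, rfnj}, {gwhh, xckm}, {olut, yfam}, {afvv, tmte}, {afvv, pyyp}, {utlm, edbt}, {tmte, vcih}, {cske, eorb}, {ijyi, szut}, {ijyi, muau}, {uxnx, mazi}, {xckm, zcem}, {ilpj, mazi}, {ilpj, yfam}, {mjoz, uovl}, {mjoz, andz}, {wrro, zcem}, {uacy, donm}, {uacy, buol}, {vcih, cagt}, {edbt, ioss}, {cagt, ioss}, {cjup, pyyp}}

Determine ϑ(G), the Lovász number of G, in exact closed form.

Vertex dgbg has 2 neighbors: eorb, rfnj.
N(uacy) = {donm, buol}, |N(uacy)| = 2.
Vertex eets has 2 neighbors: giwi, usgw.
deg(yfam) = 2; N(yfam) = {olut, ilpj}.
2-regular, N=59; a single 59-cycle (edge-transitive).
The 30 distinct eigenvalues: [2.0, 1.98867, 1.954807, 1.898795, 1.82127, 1.723108, 1.605423, 1.469548, 1.317023, 1.149575, 0.969102, 0.777648, 0.577384, 0.370577, 0.159572, -0.053241, -0.265451, -0.474653, -0.678478, -0.874615, -1.060842, -1.235049, -1.395263, -1.539668, -1.666628, -1.774704, -1.862672, -1.929536, -1.974537, -1.997165].
Lovász (edge-transitive): ϑ = −59·(-2*cos(pi/59))/((2)−(-2*cos(pi/59))) = 59*cos(pi/59)/(cos(pi/59) + 1).
= 29.4790799… (decimal).
Lovász sandwich 29 ≤ 59*cos(pi/59)/(cos(pi/59) + 1) ≤ 30: both strict.

59*cos(pi/59)/(cos(pi/59) + 1)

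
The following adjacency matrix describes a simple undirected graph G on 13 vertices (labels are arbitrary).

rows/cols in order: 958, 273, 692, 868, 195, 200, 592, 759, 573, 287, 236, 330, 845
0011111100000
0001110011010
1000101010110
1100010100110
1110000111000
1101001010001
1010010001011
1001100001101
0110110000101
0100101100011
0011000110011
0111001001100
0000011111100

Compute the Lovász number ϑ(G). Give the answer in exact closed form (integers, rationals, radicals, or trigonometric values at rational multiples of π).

deg(692) = 6; N(692) = {958, 195, 592, 573, 236, 330}.
deg(330) = 6; N(330) = {273, 692, 868, 592, 287, 236}.
deg(868) = 6; N(868) = {958, 273, 200, 759, 236, 330}.
N(195) = {958, 273, 692, 759, 573, 287}, |N(195)| = 6.
deg(v) = 6 for all v (|V|=13); Paley(13): SR with (k,λ,μ)=(6,2,3).
Distinct eigenvalues (to 3 d.p.): [6.0, 1.303, -2.303].
ϑ = −N·λ_min/(λ_max−λ_min) = −13·(-sqrt(13)/2 - 1/2)/(6−(-sqrt(13)/2 - 1/2)) = sqrt(13).
ϑ(G) ≈ 3.60555128.

sqrt(13)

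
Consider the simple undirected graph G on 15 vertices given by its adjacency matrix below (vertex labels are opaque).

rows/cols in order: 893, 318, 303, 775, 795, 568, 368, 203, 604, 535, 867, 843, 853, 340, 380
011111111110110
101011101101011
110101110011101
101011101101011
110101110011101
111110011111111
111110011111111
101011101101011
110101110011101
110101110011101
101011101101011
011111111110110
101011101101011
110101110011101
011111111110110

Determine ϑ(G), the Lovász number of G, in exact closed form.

deg(867) = 10; N(867) = {893, 303, 795, 568, 368, 604, 535, 843, 340, 380}.
Vertex 843 has 12 neighbors: 318, 303, 775, 795, 568, 368, 203, 604, 535, 867, 853, 340.
N(340) = {893, 318, 775, 568, 368, 203, 867, 843, 853, 380}, |N(340)| = 10.
deg(604) = 10; N(604) = {893, 318, 775, 568, 368, 203, 867, 843, 853, 380}.
K_{5,5,3,2} (perfect); ϑ(G) = α(G) = max{5,5,3,2} = 5.
= 5.000000… (decimal).
Check 5 ≤ 5 ≤ 5: collapsed.

5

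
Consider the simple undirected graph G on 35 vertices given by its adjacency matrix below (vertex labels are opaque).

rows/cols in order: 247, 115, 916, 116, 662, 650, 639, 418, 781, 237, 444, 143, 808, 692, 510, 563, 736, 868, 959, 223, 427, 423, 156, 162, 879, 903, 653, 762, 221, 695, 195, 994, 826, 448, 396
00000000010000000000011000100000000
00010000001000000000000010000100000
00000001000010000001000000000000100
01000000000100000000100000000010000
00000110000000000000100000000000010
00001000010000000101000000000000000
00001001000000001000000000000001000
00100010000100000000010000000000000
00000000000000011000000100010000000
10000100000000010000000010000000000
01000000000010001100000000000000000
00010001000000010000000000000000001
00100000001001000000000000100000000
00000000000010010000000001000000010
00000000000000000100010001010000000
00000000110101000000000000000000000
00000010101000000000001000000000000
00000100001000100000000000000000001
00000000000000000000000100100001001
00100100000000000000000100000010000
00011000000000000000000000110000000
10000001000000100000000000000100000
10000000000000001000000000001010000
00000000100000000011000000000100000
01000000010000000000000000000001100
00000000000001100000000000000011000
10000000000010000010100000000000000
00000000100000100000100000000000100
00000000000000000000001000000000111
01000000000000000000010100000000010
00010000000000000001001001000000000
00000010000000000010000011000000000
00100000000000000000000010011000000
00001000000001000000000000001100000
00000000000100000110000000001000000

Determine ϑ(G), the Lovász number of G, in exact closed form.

15

deg(662) = 4; N(662) = {650, 639, 427, 448}.
N(396) = {143, 868, 959, 221}, |N(396)| = 4.
Vertex 959 has 4 neighbors: 162, 653, 994, 396.
N(653) = {247, 808, 959, 427}, |N(653)| = 4.
4-regular, N=35; Kneser-type, 3-subsets of [7].
A has 4 distinct eigenvalues ≈ [4.0, 2.0, -1.0, -3.0].
λ_max=4, λ_min=-3; ϑ = −35·λ_min/(λ_max−λ_min) = 15.
Numerically 15.00000.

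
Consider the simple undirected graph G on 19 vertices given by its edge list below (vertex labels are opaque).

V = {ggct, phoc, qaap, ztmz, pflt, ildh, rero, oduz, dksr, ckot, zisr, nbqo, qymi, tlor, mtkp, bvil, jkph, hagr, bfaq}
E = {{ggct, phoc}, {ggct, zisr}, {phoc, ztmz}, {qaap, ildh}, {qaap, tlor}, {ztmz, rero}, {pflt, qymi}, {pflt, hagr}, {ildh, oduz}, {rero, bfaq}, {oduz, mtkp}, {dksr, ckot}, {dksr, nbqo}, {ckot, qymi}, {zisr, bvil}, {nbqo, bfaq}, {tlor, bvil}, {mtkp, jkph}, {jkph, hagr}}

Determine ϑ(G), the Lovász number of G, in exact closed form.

19*cos(pi/19)/(cos(pi/19) + 1)

deg(ggct) = 2; N(ggct) = {phoc, zisr}.
deg(ckot) = 2; N(ckot) = {dksr, qymi}.
Vertex hagr has 2 neighbors: pflt, jkph.
Vertex oduz has 2 neighbors: ildh, mtkp.
19-vertex 2-regular graph: connected 2-regular on 19 ⇒ C_{19}.
The 10 distinct eigenvalues: [2.0, 1.89163, 1.57828, 1.0939, 0.49097, -0.16516, -0.80339, -1.35456, -1.75895, -1.97272].
Lovász (edge-transitive): ϑ = −19·(-2*cos(pi/19))/((2)−(-2*cos(pi/19))) = 19*cos(pi/19)/(cos(pi/19) + 1).
= 9.43477… (decimal).
α=9, χ(Ḡ)=10; ϑ=19*cos(pi/19)/(cos(pi/19) + 1) lies between (both strict).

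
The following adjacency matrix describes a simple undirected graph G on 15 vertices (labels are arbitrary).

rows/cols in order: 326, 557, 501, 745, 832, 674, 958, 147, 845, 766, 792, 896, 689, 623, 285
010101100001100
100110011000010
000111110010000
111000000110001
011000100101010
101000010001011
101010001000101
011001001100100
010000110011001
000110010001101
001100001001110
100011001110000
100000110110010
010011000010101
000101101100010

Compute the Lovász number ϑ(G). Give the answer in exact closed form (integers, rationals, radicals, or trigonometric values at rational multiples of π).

Vertex 285 has 6 neighbors: 745, 674, 958, 845, 766, 623.
Vertex 832 has 6 neighbors: 557, 501, 958, 766, 896, 623.
N(689) = {326, 958, 147, 766, 792, 623}, |N(689)| = 6.
Vertex 557 has 6 neighbors: 326, 745, 832, 147, 845, 623.
deg(v) = 6 for all v (|V|=15); this is K(6,2), the Kneser graph.
spec(A) ≈ [6.0, 1.0, -3.0] (distinct, 6 d.p.).
ϑ = −N·λ_min/(λ_max−λ_min) = −15·(-3)/(6−(-3)) = 5.
Numerically 5.000000000.

5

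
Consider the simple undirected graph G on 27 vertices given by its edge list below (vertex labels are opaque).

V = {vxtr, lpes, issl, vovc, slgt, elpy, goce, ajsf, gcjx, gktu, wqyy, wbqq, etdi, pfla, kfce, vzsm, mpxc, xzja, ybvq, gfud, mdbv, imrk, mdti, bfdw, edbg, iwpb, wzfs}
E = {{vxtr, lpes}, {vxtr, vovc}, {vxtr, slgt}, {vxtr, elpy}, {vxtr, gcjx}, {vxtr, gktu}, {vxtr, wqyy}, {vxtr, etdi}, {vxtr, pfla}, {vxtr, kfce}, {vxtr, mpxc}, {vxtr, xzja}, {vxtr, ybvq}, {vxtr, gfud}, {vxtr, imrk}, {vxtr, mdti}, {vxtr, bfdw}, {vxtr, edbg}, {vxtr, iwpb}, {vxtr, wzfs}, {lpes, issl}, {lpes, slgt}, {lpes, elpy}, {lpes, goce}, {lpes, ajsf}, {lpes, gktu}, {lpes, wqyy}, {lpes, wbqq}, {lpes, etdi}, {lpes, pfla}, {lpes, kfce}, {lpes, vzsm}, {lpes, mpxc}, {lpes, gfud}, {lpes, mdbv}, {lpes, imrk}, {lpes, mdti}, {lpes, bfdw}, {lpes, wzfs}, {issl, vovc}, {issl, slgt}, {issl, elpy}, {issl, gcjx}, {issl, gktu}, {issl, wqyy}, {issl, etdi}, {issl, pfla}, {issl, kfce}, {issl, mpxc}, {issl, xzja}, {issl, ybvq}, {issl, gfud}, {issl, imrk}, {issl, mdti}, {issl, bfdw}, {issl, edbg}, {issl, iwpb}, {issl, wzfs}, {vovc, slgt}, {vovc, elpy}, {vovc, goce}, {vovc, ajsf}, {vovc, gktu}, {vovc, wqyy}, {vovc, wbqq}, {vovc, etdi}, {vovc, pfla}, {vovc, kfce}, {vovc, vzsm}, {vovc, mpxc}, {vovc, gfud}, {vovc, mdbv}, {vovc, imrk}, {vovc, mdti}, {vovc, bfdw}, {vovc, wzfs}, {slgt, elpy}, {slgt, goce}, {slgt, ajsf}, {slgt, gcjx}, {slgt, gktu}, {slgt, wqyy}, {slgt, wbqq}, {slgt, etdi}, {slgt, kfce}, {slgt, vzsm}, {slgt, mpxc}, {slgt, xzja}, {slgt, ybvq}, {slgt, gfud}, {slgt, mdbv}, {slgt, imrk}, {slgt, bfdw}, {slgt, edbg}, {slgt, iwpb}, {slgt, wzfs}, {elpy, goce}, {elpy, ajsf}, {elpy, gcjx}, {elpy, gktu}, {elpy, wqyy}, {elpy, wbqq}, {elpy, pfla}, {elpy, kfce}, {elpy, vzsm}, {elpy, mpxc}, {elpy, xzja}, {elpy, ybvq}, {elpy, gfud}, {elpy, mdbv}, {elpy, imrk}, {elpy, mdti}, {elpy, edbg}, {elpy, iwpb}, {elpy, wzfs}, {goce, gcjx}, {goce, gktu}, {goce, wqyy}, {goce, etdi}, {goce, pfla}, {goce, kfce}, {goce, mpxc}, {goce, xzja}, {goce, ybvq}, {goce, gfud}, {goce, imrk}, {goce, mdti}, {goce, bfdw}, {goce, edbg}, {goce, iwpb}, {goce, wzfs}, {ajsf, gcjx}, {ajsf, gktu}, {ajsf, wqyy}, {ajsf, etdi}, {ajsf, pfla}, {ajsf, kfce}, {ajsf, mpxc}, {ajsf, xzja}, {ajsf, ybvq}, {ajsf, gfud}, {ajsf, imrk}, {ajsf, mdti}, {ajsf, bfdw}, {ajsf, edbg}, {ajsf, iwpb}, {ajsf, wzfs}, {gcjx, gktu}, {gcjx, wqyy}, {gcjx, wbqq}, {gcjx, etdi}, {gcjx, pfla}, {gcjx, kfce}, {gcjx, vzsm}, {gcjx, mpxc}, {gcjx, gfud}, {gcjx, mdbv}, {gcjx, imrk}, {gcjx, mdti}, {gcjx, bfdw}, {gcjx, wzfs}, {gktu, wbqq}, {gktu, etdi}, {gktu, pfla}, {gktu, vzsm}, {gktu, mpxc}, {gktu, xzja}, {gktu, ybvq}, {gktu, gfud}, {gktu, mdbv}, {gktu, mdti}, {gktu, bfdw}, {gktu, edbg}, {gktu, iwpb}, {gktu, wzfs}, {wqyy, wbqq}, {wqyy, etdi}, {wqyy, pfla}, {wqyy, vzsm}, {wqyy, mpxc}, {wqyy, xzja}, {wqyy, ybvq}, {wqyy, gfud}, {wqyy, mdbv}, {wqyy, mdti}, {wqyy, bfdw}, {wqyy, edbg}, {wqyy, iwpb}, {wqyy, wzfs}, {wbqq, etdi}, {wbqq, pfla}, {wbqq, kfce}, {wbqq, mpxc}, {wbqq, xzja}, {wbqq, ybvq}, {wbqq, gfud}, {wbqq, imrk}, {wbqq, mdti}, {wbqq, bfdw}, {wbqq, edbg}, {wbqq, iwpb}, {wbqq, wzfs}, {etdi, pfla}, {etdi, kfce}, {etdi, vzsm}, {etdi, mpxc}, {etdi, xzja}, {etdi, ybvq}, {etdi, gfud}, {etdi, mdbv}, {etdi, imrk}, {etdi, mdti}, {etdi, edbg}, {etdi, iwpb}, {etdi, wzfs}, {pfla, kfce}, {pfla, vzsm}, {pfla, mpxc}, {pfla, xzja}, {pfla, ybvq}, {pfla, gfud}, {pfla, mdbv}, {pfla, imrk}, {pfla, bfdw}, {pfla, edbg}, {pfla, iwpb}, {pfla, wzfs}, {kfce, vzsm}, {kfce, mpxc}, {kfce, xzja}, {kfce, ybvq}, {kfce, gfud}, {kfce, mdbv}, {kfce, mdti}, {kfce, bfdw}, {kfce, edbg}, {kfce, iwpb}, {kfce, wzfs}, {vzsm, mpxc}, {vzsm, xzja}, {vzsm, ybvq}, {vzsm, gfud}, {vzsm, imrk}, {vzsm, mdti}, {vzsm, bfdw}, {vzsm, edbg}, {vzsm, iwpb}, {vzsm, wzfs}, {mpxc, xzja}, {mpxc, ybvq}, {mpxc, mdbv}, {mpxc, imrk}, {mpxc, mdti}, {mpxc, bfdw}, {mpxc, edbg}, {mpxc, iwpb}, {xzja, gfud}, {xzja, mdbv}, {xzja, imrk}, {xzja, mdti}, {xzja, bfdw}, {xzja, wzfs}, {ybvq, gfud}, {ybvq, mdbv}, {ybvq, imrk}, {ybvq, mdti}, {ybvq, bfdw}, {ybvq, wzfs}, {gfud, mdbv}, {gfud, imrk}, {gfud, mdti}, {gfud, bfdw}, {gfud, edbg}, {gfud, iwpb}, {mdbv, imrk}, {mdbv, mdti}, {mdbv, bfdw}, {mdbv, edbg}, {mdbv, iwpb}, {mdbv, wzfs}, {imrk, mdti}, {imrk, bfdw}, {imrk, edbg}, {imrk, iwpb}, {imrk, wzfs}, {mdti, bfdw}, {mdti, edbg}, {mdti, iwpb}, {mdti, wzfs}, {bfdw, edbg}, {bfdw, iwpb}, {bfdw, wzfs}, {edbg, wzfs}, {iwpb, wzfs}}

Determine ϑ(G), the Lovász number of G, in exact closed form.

deg(bfdw) = 24; N(bfdw) = {vxtr, lpes, issl, vovc, slgt, goce, ajsf, gcjx, gktu, wqyy, wbqq, pfla, kfce, vzsm, mpxc, xzja, ybvq, gfud, mdbv, imrk, mdti, edbg, iwpb, wzfs}.
deg(gktu) = 23; N(gktu) = {vxtr, lpes, issl, vovc, slgt, elpy, goce, ajsf, gcjx, wbqq, etdi, pfla, vzsm, mpxc, xzja, ybvq, gfud, mdbv, mdti, bfdw, edbg, iwpb, wzfs}.
deg(gfud) = 24; N(gfud) = {vxtr, lpes, issl, vovc, slgt, elpy, goce, ajsf, gcjx, gktu, wqyy, wbqq, etdi, pfla, kfce, vzsm, xzja, ybvq, mdbv, imrk, mdti, bfdw, edbg, iwpb}.
Vertex wbqq has 20 neighbors: lpes, vovc, slgt, elpy, gcjx, gktu, wqyy, etdi, pfla, kfce, mpxc, xzja, ybvq, gfud, imrk, mdti, bfdw, edbg, iwpb, wzfs.
Complete multipartite on [7, 7, 4, 3, 3, 3]: sandwich collapses at ϑ=7.
ϑ(G) ≈ 7.00000.
Lovász sandwich 7 ≤ 7 ≤ 7: collapsed.

7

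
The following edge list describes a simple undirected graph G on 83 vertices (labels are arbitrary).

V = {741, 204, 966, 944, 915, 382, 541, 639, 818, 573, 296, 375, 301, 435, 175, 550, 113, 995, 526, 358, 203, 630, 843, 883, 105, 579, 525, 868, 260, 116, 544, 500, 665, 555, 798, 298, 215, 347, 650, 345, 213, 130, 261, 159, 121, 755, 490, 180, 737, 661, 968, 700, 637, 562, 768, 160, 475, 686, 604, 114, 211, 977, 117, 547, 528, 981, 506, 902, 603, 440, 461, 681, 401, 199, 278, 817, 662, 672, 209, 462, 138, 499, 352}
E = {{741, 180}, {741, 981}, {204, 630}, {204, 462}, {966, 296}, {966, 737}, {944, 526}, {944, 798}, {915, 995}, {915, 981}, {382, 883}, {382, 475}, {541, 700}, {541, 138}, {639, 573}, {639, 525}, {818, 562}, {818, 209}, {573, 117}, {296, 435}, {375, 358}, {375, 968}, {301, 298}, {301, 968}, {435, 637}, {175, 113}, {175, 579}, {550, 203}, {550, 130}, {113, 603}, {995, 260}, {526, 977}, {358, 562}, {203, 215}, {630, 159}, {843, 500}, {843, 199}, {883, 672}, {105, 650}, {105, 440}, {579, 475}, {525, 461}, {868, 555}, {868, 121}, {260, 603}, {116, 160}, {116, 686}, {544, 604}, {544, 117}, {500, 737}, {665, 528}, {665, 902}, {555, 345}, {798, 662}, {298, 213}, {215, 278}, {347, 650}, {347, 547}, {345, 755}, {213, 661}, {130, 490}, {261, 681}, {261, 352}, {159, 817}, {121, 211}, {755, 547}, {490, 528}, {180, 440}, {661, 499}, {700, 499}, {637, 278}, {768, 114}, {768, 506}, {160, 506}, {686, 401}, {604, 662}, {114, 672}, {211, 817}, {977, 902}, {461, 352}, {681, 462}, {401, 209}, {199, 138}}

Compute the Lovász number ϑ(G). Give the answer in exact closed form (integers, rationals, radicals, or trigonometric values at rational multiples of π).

83*cos(pi/83)/(cos(pi/83) + 1)

Vertex 175 has 2 neighbors: 113, 579.
deg(995) = 2; N(995) = {915, 260}.
N(209) = {818, 401}, |N(209)| = 2.
deg(700) = 2; N(700) = {541, 499}.
Every vertex has degree 2 (N=83); a single 83-cycle (edge-transitive).
The 42 distinct eigenvalues: [2.0, 1.99427, 1.97712, 1.94865, 1.90901, 1.85844, 1.79722, 1.72571, 1.64431, 1.5535, 1.45378, 1.34575, 1.23, 1.1072, 0.97807, 0.84333, 0.70376, 0.56016, 0.41335, 0.26418, 0.11349, -0.03785, -0.18897, -0.33901, -0.48711, -0.63242, -0.7741, -0.91135, -1.04338, -1.16944, -1.28879, -1.40077, -1.50472, -1.60005, -1.68622, -1.76273, -1.82914, -1.88507, -1.93021, -1.96429, -1.98712, -1.99857].
Lovász: ϑ = −83(-2*cos(pi/83))/(2+-(-1)*2*cos(pi/83)) = 83*cos(pi/83)/(cos(pi/83) + 1).
Numerically 41.48513.
Sandwich: α(G)=41 ≤ ϑ(G)=83*cos(pi/83)/(cos(pi/83) + 1) ≤ χ(Ḡ)=42 (both strict).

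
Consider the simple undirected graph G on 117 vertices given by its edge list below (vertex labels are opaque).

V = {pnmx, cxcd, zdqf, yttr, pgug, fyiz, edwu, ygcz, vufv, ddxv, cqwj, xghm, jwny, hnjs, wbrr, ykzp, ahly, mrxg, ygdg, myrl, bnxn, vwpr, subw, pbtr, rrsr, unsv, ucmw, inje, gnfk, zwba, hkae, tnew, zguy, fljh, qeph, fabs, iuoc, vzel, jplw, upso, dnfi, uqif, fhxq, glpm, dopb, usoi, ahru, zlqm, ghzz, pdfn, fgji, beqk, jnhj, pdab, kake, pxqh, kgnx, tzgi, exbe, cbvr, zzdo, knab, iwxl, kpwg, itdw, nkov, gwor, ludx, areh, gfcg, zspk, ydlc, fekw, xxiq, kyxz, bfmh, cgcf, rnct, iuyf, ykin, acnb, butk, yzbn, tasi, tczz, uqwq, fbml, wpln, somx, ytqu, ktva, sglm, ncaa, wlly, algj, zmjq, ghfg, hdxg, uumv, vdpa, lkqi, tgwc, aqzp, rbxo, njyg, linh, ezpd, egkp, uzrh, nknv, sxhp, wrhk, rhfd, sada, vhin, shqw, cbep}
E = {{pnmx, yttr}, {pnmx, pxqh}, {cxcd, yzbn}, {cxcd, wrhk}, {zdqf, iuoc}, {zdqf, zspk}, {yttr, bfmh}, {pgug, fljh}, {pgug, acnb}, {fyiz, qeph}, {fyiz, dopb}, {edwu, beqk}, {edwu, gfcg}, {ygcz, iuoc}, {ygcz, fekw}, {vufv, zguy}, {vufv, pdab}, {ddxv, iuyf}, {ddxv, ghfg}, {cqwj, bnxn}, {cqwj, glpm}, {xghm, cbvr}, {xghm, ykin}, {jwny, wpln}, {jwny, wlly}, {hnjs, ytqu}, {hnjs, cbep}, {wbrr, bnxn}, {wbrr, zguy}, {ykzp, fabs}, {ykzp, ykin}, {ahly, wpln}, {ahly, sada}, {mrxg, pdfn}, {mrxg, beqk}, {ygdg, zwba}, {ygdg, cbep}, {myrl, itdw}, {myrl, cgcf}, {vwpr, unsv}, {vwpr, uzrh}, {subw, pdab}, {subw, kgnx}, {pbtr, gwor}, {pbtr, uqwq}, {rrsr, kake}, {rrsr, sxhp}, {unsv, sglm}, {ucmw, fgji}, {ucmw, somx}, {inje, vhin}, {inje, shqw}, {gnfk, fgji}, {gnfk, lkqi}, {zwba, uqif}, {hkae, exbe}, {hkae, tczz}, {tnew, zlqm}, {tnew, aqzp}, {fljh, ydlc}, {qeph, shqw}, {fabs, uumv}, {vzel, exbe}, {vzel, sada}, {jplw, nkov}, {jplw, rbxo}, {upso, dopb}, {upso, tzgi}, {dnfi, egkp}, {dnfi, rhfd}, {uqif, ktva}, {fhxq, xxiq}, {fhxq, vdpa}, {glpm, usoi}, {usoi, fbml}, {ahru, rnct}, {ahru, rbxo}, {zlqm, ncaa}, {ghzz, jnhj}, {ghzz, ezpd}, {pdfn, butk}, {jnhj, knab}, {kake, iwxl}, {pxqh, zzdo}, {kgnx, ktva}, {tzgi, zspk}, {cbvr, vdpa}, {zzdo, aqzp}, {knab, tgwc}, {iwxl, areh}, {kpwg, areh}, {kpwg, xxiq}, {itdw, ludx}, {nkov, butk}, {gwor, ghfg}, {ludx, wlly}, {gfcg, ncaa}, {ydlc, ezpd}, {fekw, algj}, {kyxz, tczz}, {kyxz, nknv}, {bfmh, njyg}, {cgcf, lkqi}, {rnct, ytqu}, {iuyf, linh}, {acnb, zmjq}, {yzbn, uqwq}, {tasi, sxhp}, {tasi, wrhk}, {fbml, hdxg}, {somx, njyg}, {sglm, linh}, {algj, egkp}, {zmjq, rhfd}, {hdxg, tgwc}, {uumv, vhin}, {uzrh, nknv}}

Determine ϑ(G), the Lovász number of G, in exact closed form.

Vertex pgug has 2 neighbors: fljh, acnb.
Vertex wrhk has 2 neighbors: cxcd, tasi.
N(uumv) = {fabs, vhin}, |N(uumv)| = 2.
Vertex inje has 2 neighbors: vhin, shqw.
deg(v) = 2 for all v (|V|=117); connected 2-regular on 117 ⇒ C_{117}.
The 59 distinct eigenvalues: [2.0, 1.9971, 1.9885, 1.9741, 1.954, 1.9283, 1.8971, 1.8603, 1.8182, 1.7709, 1.7185, 1.6611, 1.5989, 1.5321, 1.4609, 1.3854, 1.306, 1.2228, 1.1361, 1.0461, 0.9531, 0.8574, 0.7592, 0.6587, 0.5564, 0.4525, 0.3473, 0.2411, 0.1342, 0.0269, -0.0805, -0.1877, -0.2943, -0.4001, -0.5047, -0.6078, -0.7092, -0.8086, -0.9056, -1.0, -1.0915, -1.1799, -1.2649, -1.3462, -1.4237, -1.497, -1.5661, -1.6306, -1.6904, -1.7453, -1.7952, -1.84, -1.8794, -1.9134, -1.9419, -1.9648, -1.982, -1.9935, -1.9993].
λ_max=2, λ_min=-2*cos(pi/117); ϑ = −117·λ_min/(λ_max−λ_min) = 117*cos(pi/117)/(cos(pi/117) + 1).
Numerically 58.4894543.
Check 58 ≤ 117*cos(pi/117)/(cos(pi/117) + 1) ≤ 59: both strict.

117*cos(pi/117)/(cos(pi/117) + 1)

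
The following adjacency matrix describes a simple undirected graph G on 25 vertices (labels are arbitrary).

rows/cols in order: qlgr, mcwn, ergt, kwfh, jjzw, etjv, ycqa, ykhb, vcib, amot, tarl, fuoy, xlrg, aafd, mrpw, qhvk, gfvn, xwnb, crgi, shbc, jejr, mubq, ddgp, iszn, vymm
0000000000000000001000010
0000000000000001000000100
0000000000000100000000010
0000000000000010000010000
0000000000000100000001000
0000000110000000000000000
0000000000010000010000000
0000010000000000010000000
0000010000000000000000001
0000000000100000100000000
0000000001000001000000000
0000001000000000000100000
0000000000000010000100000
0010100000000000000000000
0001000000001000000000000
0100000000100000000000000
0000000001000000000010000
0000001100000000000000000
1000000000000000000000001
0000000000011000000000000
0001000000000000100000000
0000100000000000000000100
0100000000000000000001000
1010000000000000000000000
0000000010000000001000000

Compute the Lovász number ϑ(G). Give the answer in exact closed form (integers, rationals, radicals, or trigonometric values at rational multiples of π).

25*cos(pi/25)/(cos(pi/25) + 1)

deg(xlrg) = 2; N(xlrg) = {mrpw, shbc}.
N(qlgr) = {crgi, iszn}, |N(qlgr)| = 2.
Vertex ddgp has 2 neighbors: mcwn, mubq.
Vertex shbc has 2 neighbors: fuoy, xlrg.
G on 25 vertices is 2-regular; this is C_{25}, the 25-cycle.
Distinct eigenvalues (to 3 d.p.): [2.0, 1.937, 1.753, 1.458, 1.072, 0.618, 0.126, -0.375, -0.852, -1.275, -1.618, -1.86, -1.984].
Lovász: ϑ = −25(-2*cos(pi/25))/(2+-(-1)*2*cos(pi/25)) = 25*cos(pi/25)/(cos(pi/25) + 1).
≈ 12.45052 (to 5 d.p.).
12 ≤ 25*cos(pi/25)/(cos(pi/25) + 1) ≤ 13: both strict.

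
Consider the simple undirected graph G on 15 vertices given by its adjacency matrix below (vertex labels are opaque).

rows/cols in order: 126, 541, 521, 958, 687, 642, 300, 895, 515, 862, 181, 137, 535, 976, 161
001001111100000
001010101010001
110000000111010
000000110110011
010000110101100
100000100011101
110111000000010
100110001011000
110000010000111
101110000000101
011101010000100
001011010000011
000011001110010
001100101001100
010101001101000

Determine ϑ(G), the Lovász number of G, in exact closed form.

Vertex 535 has 6 neighbors: 687, 642, 515, 862, 181, 976.
deg(161) = 6; N(161) = {541, 958, 642, 515, 862, 137}.
Vertex 895 has 6 neighbors: 126, 958, 687, 515, 181, 137.
Vertex 137 has 6 neighbors: 521, 687, 642, 895, 976, 161.
Regular of degree 6 on 15 vertices: this is K(6,2), the Kneser graph.
spec(A) ≈ [6.0, 1.0, -3.0] (distinct, 4 d.p.).
−15·(-3) / ((6)−(-3)) = 5 = ϑ(G).
≈ 5.0000 (to 4 d.p.).

5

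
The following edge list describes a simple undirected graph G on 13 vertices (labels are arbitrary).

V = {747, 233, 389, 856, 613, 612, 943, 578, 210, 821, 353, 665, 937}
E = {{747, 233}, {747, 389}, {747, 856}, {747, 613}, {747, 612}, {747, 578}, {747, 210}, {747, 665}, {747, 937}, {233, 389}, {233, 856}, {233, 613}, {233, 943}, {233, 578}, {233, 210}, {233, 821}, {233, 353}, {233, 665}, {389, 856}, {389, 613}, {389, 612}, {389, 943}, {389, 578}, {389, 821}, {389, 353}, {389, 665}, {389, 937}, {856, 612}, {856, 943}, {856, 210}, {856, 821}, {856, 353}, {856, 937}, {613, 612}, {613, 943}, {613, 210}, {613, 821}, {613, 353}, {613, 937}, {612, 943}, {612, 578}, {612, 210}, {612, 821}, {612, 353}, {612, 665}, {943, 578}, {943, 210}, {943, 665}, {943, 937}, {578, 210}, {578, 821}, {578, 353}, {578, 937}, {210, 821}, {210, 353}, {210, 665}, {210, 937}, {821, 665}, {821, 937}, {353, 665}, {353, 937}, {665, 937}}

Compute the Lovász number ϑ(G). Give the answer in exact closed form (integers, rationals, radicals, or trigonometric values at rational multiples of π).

deg(389) = 11; N(389) = {747, 233, 856, 613, 612, 943, 578, 821, 353, 665, 937}.
deg(665) = 9; N(665) = {747, 233, 389, 612, 943, 210, 821, 353, 937}.
N(821) = {233, 389, 856, 613, 612, 578, 210, 665, 937}, |N(821)| = 9.
N(943) = {233, 389, 856, 613, 612, 578, 210, 665, 937}, |N(943)| = 9.
4 parts of sizes [4, 4, 3, 2]; α(G) = 4 = ϑ (perfect).
ϑ(G) ≈ 4.0000.
Sandwich: α(G)=4 ≤ ϑ(G)=4 ≤ χ(Ḡ)=4 (collapsed).

4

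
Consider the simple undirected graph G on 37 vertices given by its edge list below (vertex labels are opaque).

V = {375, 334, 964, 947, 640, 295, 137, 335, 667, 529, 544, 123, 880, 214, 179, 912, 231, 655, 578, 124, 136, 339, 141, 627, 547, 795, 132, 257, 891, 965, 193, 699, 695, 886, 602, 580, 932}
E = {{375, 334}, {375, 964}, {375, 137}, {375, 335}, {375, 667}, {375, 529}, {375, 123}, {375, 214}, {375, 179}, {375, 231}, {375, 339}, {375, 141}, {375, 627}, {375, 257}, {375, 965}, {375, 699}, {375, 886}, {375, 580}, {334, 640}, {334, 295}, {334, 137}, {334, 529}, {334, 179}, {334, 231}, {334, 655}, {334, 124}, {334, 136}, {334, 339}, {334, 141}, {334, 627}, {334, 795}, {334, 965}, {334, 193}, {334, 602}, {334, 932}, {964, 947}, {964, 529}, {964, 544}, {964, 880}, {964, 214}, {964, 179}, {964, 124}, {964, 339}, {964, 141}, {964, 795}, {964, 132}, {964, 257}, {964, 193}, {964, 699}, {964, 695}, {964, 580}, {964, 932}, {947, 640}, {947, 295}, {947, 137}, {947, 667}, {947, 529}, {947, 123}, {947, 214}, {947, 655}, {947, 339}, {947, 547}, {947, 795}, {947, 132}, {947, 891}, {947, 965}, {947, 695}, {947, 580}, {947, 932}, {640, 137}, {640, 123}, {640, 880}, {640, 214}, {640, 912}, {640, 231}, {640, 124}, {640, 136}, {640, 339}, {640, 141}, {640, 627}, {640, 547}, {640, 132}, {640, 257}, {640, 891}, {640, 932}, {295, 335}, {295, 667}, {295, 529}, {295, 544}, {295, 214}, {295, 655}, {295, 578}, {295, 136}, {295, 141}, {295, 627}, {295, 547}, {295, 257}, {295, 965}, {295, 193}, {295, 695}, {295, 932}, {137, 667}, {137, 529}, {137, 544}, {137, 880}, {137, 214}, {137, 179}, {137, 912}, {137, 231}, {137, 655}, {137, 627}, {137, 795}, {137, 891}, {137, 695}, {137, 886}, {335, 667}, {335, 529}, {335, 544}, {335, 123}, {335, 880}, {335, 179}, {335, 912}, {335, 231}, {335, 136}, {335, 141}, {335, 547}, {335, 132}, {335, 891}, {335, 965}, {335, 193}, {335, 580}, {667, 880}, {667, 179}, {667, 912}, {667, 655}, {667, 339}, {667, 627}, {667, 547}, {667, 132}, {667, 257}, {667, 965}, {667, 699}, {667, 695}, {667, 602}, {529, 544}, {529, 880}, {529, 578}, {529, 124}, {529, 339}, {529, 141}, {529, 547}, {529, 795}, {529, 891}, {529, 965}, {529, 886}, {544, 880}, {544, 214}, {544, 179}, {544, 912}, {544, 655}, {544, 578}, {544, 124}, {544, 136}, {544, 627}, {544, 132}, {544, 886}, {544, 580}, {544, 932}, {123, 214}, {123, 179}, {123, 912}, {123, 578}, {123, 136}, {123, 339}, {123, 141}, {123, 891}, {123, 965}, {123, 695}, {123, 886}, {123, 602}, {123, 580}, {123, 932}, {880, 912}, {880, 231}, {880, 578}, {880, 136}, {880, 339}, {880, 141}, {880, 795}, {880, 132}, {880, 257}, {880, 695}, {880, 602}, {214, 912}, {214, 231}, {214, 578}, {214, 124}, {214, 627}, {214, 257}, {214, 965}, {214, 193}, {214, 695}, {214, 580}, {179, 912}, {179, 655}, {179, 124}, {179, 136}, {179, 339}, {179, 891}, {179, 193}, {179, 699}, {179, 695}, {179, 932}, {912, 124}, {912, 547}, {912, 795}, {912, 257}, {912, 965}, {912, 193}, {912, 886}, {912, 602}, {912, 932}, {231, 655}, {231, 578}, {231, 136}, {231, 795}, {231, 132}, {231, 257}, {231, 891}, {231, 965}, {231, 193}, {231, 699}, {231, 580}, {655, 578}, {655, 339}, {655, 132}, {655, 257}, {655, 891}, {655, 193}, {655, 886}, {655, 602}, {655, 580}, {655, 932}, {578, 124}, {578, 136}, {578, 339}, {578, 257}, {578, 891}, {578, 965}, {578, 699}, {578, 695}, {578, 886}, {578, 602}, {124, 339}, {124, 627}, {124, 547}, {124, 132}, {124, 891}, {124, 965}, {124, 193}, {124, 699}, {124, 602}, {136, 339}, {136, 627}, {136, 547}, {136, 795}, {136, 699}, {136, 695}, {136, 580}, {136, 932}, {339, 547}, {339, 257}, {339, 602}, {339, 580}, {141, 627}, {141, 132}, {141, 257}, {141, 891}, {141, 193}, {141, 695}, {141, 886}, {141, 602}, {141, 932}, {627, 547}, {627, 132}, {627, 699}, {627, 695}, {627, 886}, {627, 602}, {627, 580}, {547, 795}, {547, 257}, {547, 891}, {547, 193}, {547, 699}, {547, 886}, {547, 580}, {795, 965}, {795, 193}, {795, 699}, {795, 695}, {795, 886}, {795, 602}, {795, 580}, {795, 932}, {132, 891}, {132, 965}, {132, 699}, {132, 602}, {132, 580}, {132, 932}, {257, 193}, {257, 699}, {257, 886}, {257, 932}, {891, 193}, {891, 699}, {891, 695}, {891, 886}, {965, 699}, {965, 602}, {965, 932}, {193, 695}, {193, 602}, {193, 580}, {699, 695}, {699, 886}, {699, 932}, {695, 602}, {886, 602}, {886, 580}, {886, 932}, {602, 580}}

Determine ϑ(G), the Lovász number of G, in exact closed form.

sqrt(37)

deg(257) = 18; N(257) = {375, 964, 640, 295, 667, 880, 214, 912, 231, 655, 578, 339, 141, 547, 193, 699, 886, 932}.
Vertex 544 has 18 neighbors: 964, 295, 137, 335, 529, 880, 214, 179, 912, 655, 578, 124, 136, 627, 132, 886, 580, 932.
deg(699) = 18; N(699) = {375, 964, 667, 179, 231, 578, 124, 136, 627, 547, 795, 132, 257, 891, 965, 695, 886, 932}.
deg(335) = 18; N(335) = {375, 295, 667, 529, 544, 123, 880, 179, 912, 231, 136, 141, 547, 132, 891, 965, 193, 580}.
deg(v) = 18 for all v (|V|=37); SR(37,18,8,9) — a Paley graph.
spec(A) ≈ [18.0, 2.541381, -3.541381] (distinct, 6 d.p.).
−37·(-sqrt(37)/2 - 1/2) / ((18)−(-sqrt(37)/2 - 1/2)) = sqrt(37) = ϑ(G).
≈ 6.08276253 (to 8 d.p.).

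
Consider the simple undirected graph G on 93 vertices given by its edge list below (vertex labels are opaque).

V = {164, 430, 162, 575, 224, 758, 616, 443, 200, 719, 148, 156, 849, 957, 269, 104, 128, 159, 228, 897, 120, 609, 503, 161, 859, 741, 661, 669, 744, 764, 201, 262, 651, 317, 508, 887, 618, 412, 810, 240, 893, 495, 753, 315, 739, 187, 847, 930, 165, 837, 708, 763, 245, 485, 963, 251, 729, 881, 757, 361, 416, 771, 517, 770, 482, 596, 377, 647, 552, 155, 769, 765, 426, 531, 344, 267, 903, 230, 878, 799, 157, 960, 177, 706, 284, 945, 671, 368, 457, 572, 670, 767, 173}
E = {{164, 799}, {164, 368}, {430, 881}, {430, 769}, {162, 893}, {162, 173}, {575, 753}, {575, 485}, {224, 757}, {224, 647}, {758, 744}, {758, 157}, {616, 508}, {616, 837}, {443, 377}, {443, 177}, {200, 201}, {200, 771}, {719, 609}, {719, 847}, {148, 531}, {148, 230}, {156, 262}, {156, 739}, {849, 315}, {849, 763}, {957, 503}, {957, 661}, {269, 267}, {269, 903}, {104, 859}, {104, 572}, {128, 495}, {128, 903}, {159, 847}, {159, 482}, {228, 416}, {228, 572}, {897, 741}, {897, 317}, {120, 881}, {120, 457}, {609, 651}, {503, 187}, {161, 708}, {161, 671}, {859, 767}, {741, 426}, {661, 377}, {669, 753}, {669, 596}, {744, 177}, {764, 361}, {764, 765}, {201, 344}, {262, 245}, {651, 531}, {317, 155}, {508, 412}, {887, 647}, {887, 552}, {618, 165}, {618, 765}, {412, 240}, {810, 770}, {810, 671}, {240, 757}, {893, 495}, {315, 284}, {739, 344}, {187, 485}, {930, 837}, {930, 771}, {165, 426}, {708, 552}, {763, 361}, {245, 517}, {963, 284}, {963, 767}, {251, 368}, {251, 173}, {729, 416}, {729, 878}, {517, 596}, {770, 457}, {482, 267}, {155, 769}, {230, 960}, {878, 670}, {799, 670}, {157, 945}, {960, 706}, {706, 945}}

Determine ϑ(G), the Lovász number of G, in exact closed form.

93*cos(pi/93)/(cos(pi/93) + 1)

deg(495) = 2; N(495) = {128, 893}.
N(120) = {881, 457}, |N(120)| = 2.
N(744) = {758, 177}, |N(744)| = 2.
deg(708) = 2; N(708) = {161, 552}.
Regular of degree 2 on 93 vertices: a single 93-cycle (edge-transitive).
The 47 distinct eigenvalues: [2.0, 1.995437, 1.98177, 1.95906, 1.927411, 1.886968, 1.837916, 1.780477, 1.714914, 1.641527, 1.56065, 1.472651, 1.377934, 1.276929, 1.170098, 1.057928, 0.940931, 0.819641, 0.694611, 0.566411, 0.435627, 0.302856, 0.168702, 0.033779, -0.101298, -0.235913, -0.369452, -0.501305, -0.630871, -0.757558, -0.880788, -1.0, -1.114649, -1.224212, -1.328189, -1.426106, -1.517516, -1.602002, -1.679179, -1.748693, -1.810229, -1.863505, -1.908279, -1.944345, -1.97154, -1.989739, -1.998859].
−93·(-2*cos(pi/93)) / ((2)−(-2*cos(pi/93))) = 93*cos(pi/93)/(cos(pi/93) + 1) = ϑ(G).
= 46.48673… (decimal).
Check 46 ≤ 93*cos(pi/93)/(cos(pi/93) + 1) ≤ 47: both strict.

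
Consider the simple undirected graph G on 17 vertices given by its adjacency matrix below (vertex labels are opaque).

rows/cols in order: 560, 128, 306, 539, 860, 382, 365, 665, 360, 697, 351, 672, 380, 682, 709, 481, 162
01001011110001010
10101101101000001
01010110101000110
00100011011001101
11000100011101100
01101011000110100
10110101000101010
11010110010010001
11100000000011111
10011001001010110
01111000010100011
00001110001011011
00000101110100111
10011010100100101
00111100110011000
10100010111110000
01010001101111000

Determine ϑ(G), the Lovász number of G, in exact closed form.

sqrt(17)

Vertex 351 has 8 neighbors: 128, 306, 539, 860, 697, 672, 481, 162.
Vertex 560 has 8 neighbors: 128, 860, 365, 665, 360, 697, 682, 481.
N(306) = {128, 539, 382, 365, 360, 351, 709, 481}, |N(306)| = 8.
Vertex 860 has 8 neighbors: 560, 128, 382, 697, 351, 672, 682, 709.
8-regular, N=17; Paley(17): SR with (k,λ,μ)=(8,3,4).
The 3 distinct eigenvalues: [8.0, 1.561553, -2.561553].
With N=17: ϑ(G) = 17·(-(-sqrt(17)/2 - 1/2))/(8−(-sqrt(17)/2 - 1/2)) = sqrt(17).
≈ 4.1231 (to 4 d.p.).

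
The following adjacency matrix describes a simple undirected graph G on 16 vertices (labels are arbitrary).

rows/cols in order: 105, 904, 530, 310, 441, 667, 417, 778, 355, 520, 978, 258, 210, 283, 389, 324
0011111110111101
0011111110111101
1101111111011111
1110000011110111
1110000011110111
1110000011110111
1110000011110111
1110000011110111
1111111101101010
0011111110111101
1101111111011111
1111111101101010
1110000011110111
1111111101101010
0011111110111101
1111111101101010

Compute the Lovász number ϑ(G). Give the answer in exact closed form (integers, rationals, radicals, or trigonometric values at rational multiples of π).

6

N(210) = {105, 904, 530, 355, 520, 978, 258, 283, 389, 324}, |N(210)| = 10.
N(667) = {105, 904, 530, 355, 520, 978, 258, 283, 389, 324}, |N(667)| = 10.
N(904) = {530, 310, 441, 667, 417, 778, 355, 978, 258, 210, 283, 324}, |N(904)| = 12.
Vertex 324 has 12 neighbors: 105, 904, 530, 310, 441, 667, 417, 778, 520, 978, 210, 389.
4 parts of sizes [6, 4, 4, 2]; α(G) = 6 = ϑ (perfect).
Numerically 6.0000.
6 ≤ 6 ≤ 6: collapsed.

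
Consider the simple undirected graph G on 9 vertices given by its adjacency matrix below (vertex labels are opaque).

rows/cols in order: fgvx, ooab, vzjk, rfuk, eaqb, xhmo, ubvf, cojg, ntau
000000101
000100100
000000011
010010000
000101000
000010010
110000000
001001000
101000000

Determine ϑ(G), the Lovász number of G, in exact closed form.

N(eaqb) = {rfuk, xhmo}, |N(eaqb)| = 2.
deg(xhmo) = 2; N(xhmo) = {eaqb, cojg}.
N(fgvx) = {ubvf, ntau}, |N(fgvx)| = 2.
Vertex cojg has 2 neighbors: vzjk, xhmo.
9-vertex 2-regular graph: this is C_{9}, the 9-cycle.
Distinct eigenvalues (to 3 d.p.): [2.0, 1.532, 0.347, -1.0, -1.879].
−9·(-2*cos(pi/9)) / ((2)−(-2*cos(pi/9))) = 9*cos(pi/9)/(cos(pi/9) + 1) = ϑ(G).
Numerically 4.36008958.
Check 4 ≤ 9*cos(pi/9)/(cos(pi/9) + 1) ≤ 5: both strict.

9*cos(pi/9)/(cos(pi/9) + 1)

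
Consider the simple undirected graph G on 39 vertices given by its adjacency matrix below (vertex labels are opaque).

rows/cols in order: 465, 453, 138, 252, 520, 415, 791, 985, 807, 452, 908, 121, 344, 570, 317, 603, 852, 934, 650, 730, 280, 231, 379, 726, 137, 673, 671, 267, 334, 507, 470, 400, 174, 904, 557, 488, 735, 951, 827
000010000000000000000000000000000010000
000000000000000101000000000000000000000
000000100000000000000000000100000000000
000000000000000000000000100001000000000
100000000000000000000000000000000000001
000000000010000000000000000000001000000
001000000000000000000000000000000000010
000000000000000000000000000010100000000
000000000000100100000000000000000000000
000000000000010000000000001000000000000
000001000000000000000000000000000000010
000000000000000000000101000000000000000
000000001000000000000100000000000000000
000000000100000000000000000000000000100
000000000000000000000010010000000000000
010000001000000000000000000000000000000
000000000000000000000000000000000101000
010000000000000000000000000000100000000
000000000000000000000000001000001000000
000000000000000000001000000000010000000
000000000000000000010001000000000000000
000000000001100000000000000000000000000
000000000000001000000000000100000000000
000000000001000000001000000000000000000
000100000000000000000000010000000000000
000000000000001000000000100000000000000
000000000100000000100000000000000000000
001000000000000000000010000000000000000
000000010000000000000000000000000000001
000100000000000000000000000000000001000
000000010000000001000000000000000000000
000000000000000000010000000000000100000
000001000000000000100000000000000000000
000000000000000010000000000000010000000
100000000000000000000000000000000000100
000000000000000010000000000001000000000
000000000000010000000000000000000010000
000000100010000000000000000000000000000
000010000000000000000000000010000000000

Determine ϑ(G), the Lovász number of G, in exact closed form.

39*cos(pi/39)/(cos(pi/39) + 1)

Vertex 951 has 2 neighbors: 791, 908.
deg(730) = 2; N(730) = {280, 400}.
N(465) = {520, 557}, |N(465)| = 2.
deg(671) = 2; N(671) = {452, 650}.
Regular of degree 2 on 39 vertices: this is C_{39}, the 39-cycle.
spec(A) ≈ [2.0, 1.9741, 1.8971, 1.7709, 1.5989, 1.3854, 1.1361, 0.8574, 0.5564, 0.2411, -0.0805, -0.4001, -0.7092, -1.0, -1.2649, -1.497, -1.6904, -1.84, -1.9419, -1.9935] (distinct, 4 d.p.).
λ_max=2, λ_min=-2*cos(pi/39); ϑ = −39·λ_min/(λ_max−λ_min) = 39*cos(pi/39)/(cos(pi/39) + 1).
≈ 19.4683324 (to 7 d.p.).
19 ≤ 39*cos(pi/39)/(cos(pi/39) + 1) ≤ 20: both strict.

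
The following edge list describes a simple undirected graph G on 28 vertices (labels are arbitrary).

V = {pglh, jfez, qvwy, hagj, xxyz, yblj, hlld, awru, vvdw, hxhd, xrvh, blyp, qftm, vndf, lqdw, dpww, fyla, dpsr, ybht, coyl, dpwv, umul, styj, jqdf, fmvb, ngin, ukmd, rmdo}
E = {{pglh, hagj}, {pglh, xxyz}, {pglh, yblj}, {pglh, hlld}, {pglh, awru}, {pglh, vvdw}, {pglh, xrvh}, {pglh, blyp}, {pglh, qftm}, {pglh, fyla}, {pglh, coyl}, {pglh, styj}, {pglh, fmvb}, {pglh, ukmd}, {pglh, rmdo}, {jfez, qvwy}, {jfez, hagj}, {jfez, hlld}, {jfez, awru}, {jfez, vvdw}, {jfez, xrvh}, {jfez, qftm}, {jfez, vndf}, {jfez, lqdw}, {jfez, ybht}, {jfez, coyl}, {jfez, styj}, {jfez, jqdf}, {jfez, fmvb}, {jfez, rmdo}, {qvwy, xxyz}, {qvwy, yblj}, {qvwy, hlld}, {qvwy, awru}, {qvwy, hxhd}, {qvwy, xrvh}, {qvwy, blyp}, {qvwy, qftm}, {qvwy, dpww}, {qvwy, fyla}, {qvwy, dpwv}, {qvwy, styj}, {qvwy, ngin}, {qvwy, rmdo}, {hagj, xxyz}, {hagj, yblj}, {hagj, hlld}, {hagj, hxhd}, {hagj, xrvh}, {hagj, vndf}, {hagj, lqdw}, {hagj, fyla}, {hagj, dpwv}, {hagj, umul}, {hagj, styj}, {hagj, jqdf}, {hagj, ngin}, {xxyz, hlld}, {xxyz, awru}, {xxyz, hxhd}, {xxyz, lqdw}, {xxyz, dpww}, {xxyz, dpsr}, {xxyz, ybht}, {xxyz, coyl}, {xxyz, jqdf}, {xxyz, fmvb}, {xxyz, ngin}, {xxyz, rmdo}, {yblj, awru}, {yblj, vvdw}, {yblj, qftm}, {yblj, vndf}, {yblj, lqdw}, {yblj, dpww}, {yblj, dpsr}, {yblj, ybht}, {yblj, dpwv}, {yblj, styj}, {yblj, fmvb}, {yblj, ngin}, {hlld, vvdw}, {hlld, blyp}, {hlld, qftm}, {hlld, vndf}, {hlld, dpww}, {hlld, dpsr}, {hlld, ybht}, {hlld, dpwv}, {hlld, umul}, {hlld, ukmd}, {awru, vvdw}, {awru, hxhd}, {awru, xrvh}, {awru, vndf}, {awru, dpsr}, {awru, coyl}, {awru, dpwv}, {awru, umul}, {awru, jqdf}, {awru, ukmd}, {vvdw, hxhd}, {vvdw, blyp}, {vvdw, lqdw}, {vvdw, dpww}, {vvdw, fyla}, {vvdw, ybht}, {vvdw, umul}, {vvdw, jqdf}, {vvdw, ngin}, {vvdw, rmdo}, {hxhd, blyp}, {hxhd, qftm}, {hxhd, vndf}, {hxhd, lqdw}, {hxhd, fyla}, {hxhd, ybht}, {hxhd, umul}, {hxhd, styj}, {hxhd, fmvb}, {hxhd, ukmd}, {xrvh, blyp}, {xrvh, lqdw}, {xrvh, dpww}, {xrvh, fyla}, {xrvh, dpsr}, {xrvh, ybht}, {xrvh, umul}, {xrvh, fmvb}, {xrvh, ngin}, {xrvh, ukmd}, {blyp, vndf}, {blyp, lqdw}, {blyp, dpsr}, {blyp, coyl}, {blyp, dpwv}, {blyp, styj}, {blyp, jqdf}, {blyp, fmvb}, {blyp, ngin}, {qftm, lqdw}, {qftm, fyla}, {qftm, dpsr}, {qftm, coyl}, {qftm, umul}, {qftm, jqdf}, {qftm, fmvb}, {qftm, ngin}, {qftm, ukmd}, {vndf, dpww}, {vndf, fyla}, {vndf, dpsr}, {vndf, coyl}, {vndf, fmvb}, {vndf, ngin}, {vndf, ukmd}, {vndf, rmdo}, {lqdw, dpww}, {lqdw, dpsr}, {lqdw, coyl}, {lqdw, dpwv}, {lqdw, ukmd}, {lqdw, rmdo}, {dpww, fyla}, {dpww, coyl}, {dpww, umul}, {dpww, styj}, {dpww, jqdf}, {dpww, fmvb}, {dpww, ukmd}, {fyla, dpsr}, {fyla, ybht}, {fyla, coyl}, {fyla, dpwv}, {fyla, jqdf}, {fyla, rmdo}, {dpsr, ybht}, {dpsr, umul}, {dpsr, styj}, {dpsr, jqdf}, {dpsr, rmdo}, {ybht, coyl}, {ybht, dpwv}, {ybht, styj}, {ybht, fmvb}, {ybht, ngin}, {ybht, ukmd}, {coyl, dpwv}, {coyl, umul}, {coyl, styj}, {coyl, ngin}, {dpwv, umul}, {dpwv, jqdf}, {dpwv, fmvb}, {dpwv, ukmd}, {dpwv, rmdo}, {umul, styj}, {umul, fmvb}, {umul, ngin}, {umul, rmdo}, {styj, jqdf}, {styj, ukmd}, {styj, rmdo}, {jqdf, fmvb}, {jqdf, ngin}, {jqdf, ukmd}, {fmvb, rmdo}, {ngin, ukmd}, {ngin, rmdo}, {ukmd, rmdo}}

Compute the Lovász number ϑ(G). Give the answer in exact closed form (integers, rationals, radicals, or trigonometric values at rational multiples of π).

7

deg(umul) = 15; N(umul) = {hagj, hlld, awru, vvdw, hxhd, xrvh, qftm, dpww, dpsr, coyl, dpwv, styj, fmvb, ngin, rmdo}.
N(fmvb) = {pglh, jfez, xxyz, yblj, hxhd, xrvh, blyp, qftm, vndf, dpww, ybht, dpwv, umul, jqdf, rmdo}, |N(fmvb)| = 15.
Vertex ukmd has 15 neighbors: pglh, hlld, awru, hxhd, xrvh, qftm, vndf, lqdw, dpww, ybht, dpwv, styj, jqdf, ngin, rmdo.
Vertex hxhd has 15 neighbors: qvwy, hagj, xxyz, awru, vvdw, blyp, qftm, vndf, lqdw, fyla, ybht, umul, styj, fmvb, ukmd.
15-regular, N=28; Kneser K(8,2) on C(8,2)=28 vertices.
Distinct eigenvalues (to 4 d.p.): [15.0, 1.0, -5.0].
−28·(-5) / ((15)−(-5)) = 7 = ϑ(G).
≈ 7.00000 (to 5 d.p.).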